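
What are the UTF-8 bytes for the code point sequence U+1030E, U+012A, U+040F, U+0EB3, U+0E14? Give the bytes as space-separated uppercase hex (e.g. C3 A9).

U+1030E: 4-byte form → F0 90 8C 8E.
U+012A: 2-byte form → C4 AA.
U+040F: 2-byte form → D0 8F.
U+0EB3: 3-byte form → E0 BA B3.
U+0E14: 3-byte form → E0 B8 94.
Concatenated (14 bytes): F0 90 8C 8E C4 AA D0 8F E0 BA B3 E0 B8 94.

F0 90 8C 8E C4 AA D0 8F E0 BA B3 E0 B8 94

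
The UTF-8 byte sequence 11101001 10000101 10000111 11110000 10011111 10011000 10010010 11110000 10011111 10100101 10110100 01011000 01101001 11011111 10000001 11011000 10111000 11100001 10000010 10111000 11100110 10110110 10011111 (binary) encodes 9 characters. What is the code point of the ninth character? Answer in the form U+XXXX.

Offset 0: leading byte 0xE9 = 11101001 → 3-byte char #1 = E9 85 87.
Offset 3: leading byte 0xF0 = 11110000 → 4-byte char #2 = F0 9F 98 92.
Offset 7: leading byte 0xF0 = 11110000 → 4-byte char #3 = F0 9F A5 B4.
Offset 11: leading byte 0x58 = 01011000 → 1-byte char #4 = 58.
Offset 12: leading byte 0x69 = 01101001 → 1-byte char #5 = 69.
Offset 13: leading byte 0xDF = 11011111 → 2-byte char #6 = DF 81.
Offset 15: leading byte 0xD8 = 11011000 → 2-byte char #7 = D8 B8.
Offset 17: leading byte 0xE1 = 11100001 → 3-byte char #8 = E1 82 B8.
Offset 20: leading byte 0xE6 = 11100110 → 3-byte char #9 = E6 B6 9F.
Leading byte 0xE6 = 11100110 matches 1110xxxx → 3-byte sequence.
Byte 1: 0xE6 = 11100110, payload 0110 (4 bits).
Byte 2: 0xB6 = 10110110 (10xxxxxx ✓), payload 110110.
Byte 3: 0x9F = 10011111 (10xxxxxx ✓), payload 011111.
Concatenate: 0110110110011111 = 0x6D9F (16 bits → U+6D9F).

U+6D9F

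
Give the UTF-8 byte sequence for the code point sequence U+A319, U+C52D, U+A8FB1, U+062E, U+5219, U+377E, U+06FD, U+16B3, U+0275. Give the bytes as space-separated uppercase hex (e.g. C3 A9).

U+A319: 3-byte form → EA 8C 99.
U+C52D: 3-byte form → EC 94 AD.
U+A8FB1: 4-byte form → F2 A8 BE B1.
U+062E: 2-byte form → D8 AE.
U+5219: 3-byte form → E5 88 99.
U+377E: 3-byte form → E3 9D BE.
U+06FD: 2-byte form → DB BD.
U+16B3: 3-byte form → E1 9A B3.
U+0275: 2-byte form → C9 B5.
Concatenated (25 bytes): EA 8C 99 EC 94 AD F2 A8 BE B1 D8 AE E5 88 99 E3 9D BE DB BD E1 9A B3 C9 B5.

EA 8C 99 EC 94 AD F2 A8 BE B1 D8 AE E5 88 99 E3 9D BE DB BD E1 9A B3 C9 B5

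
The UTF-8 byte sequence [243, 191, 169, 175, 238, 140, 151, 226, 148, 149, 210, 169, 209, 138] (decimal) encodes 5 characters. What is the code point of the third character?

Offset 0: leading byte 0xF3 = 11110011 → 4-byte char #1 = F3 BF A9 AF.
Offset 4: leading byte 0xEE = 11101110 → 3-byte char #2 = EE 8C 97.
Offset 7: leading byte 0xE2 = 11100010 → 3-byte char #3 = E2 94 95.
Leading byte 0xE2 = 11100010 matches 1110xxxx → 3-byte sequence.
Byte 1: 0xE2 = 11100010, payload 0010 (4 bits).
Byte 2: 0x94 = 10010100 (10xxxxxx ✓), payload 010100.
Byte 3: 0x95 = 10010101 (10xxxxxx ✓), payload 010101.
Concatenate: 0010010100010101 = 0x2515 (16 bits → U+2515).

U+2515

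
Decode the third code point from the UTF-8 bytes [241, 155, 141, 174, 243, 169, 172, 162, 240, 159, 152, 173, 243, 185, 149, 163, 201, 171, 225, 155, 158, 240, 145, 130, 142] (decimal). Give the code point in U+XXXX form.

Offset 0: leading byte 0xF1 = 11110001 → 4-byte char #1 = F1 9B 8D AE.
Offset 4: leading byte 0xF3 = 11110011 → 4-byte char #2 = F3 A9 AC A2.
Offset 8: leading byte 0xF0 = 11110000 → 4-byte char #3 = F0 9F 98 AD.
Leading byte 0xF0 = 11110000 matches 11110xxx → 4-byte sequence.
Byte 1: 0xF0 = 11110000, payload 000 (3 bits).
Byte 2: 0x9F = 10011111 (10xxxxxx ✓), payload 011111.
Byte 3: 0x98 = 10011000 (10xxxxxx ✓), payload 011000.
Byte 4: 0xAD = 10101101 (10xxxxxx ✓), payload 101101.
Concatenate: 000011111011000101101 = 0x1F62D (21 bits → U+1F62D).

U+1F62D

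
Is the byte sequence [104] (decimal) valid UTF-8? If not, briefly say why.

Leading byte 0x68 = 01101000 → 1-byte form.

valid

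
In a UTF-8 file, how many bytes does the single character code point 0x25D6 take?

U+25D6 = 0x25D6. UTF-8 uses 1 byte below 0x80, 2 below 0x800, 3 below 0x10000, 4 up to 0x10FFFF. 0x25D6 is in U+0800–U+FFFF → 3 bytes.

3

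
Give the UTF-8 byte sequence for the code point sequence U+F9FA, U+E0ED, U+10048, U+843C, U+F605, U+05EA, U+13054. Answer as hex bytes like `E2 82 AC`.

U+F9FA: 3-byte form → EF A7 BA.
U+E0ED: 3-byte form → EE 83 AD.
U+10048: 4-byte form → F0 90 81 88.
U+843C: 3-byte form → E8 90 BC.
U+F605: 3-byte form → EF 98 85.
U+05EA: 2-byte form → D7 AA.
U+13054: 4-byte form → F0 93 81 94.
Concatenated (22 bytes): EF A7 BA EE 83 AD F0 90 81 88 E8 90 BC EF 98 85 D7 AA F0 93 81 94.

EF A7 BA EE 83 AD F0 90 81 88 E8 90 BC EF 98 85 D7 AA F0 93 81 94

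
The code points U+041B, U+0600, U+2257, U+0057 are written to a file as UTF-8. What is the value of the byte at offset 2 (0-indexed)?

0xD8

U+041B → 2-byte form D0 9B at offsets 0–1.
U+0600 → 2-byte form D8 80 at offsets 2–3.
Offset 2 falls in char 2's range; it's byte 1 of D8 80 = 0xD8.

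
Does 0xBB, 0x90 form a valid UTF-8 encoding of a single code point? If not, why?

Byte 0xBB = 10111011 has the form 10xxxxxx — a continuation byte — but there is no preceding leading byte.

invalid (continuation byte with no leading byte)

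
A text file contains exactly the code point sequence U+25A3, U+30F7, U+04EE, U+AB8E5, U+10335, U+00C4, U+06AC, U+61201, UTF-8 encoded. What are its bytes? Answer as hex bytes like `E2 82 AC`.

E2 96 A3 E3 83 B7 D3 AE F2 AB A3 A5 F0 90 8C B5 C3 84 DA AC F1 A1 88 81

U+25A3: 3-byte form → E2 96 A3.
U+30F7: 3-byte form → E3 83 B7.
U+04EE: 2-byte form → D3 AE.
U+AB8E5: 4-byte form → F2 AB A3 A5.
U+10335: 4-byte form → F0 90 8C B5.
U+00C4: 2-byte form → C3 84.
U+06AC: 2-byte form → DA AC.
U+61201: 4-byte form → F1 A1 88 81.
Concatenated (24 bytes): E2 96 A3 E3 83 B7 D3 AE F2 AB A3 A5 F0 90 8C B5 C3 84 DA AC F1 A1 88 81.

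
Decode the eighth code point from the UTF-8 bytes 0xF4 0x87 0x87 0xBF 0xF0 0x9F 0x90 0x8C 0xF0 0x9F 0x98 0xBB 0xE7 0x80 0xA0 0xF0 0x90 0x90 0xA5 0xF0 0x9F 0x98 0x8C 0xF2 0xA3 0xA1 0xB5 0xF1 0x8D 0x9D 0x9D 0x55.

Offset 0: leading byte 0xF4 = 11110100 → 4-byte char #1 = F4 87 87 BF.
Offset 4: leading byte 0xF0 = 11110000 → 4-byte char #2 = F0 9F 90 8C.
Offset 8: leading byte 0xF0 = 11110000 → 4-byte char #3 = F0 9F 98 BB.
Offset 12: leading byte 0xE7 = 11100111 → 3-byte char #4 = E7 80 A0.
Offset 15: leading byte 0xF0 = 11110000 → 4-byte char #5 = F0 90 90 A5.
Offset 19: leading byte 0xF0 = 11110000 → 4-byte char #6 = F0 9F 98 8C.
Offset 23: leading byte 0xF2 = 11110010 → 4-byte char #7 = F2 A3 A1 B5.
Offset 27: leading byte 0xF1 = 11110001 → 4-byte char #8 = F1 8D 9D 9D.
Leading byte 0xF1 = 11110001 matches 11110xxx → 4-byte sequence.
Byte 1: 0xF1 = 11110001, payload 001 (3 bits).
Byte 2: 0x8D = 10001101 (10xxxxxx ✓), payload 001101.
Byte 3: 0x9D = 10011101 (10xxxxxx ✓), payload 011101.
Byte 4: 0x9D = 10011101 (10xxxxxx ✓), payload 011101.
Concatenate: 001001101011101011101 = 0x4D75D (21 bits → U+4D75D).

U+4D75D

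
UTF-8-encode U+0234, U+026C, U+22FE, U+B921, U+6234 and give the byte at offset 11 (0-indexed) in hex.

U+0234 → 2-byte form C8 B4 at offsets 0–1.
U+026C → 2-byte form C9 AC at offsets 2–3.
U+22FE → 3-byte form E2 8B BE at offsets 4–6.
U+B921 → 3-byte form EB A4 A1 at offsets 7–9.
U+6234 → 3-byte form E6 88 B4 at offsets 10–12.
Offset 11 falls in char 5's range; it's byte 2 of E6 88 B4 = 0x88.

0x88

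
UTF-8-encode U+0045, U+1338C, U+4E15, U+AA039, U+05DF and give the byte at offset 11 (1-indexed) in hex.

0x80

1-indexed offset 11 is 0-indexed offset 10.
U+0045 → 1-byte form 45 at offsets 0–0.
U+1338C → 4-byte form F0 93 8E 8C at offsets 1–4.
U+4E15 → 3-byte form E4 B8 95 at offsets 5–7.
U+AA039 → 4-byte form F2 AA 80 B9 at offsets 8–11.
Offset 10 falls in char 4's range; it's byte 3 of F2 AA 80 B9 = 0x80.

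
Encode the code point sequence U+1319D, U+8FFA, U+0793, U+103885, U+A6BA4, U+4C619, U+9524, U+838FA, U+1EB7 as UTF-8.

F0 93 86 9D E8 BF BA DE 93 F4 83 A2 85 F2 A6 AE A4 F1 8C 98 99 E9 94 A4 F2 83 A3 BA E1 BA B7

U+1319D: 4-byte form → F0 93 86 9D.
U+8FFA: 3-byte form → E8 BF BA.
U+0793: 2-byte form → DE 93.
U+103885: 4-byte form → F4 83 A2 85.
U+A6BA4: 4-byte form → F2 A6 AE A4.
U+4C619: 4-byte form → F1 8C 98 99.
U+9524: 3-byte form → E9 94 A4.
U+838FA: 4-byte form → F2 83 A3 BA.
U+1EB7: 3-byte form → E1 BA B7.
Concatenated (31 bytes): F0 93 86 9D E8 BF BA DE 93 F4 83 A2 85 F2 A6 AE A4 F1 8C 98 99 E9 94 A4 F2 83 A3 BA E1 BA B7.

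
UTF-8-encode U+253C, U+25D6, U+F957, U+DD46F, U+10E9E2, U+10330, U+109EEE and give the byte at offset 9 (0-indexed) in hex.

U+253C → 3-byte form E2 94 BC at offsets 0–2.
U+25D6 → 3-byte form E2 97 96 at offsets 3–5.
U+F957 → 3-byte form EF A5 97 at offsets 6–8.
U+DD46F → 4-byte form F3 9D 91 AF at offsets 9–12.
Offset 9 falls in char 4's range; it's byte 1 of F3 9D 91 AF = 0xF3.

0xF3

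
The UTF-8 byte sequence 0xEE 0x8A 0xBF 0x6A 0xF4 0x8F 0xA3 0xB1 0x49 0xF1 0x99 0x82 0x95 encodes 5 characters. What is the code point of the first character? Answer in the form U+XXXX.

U+E2BF

Offset 0: leading byte 0xEE = 11101110 → 3-byte char #1 = EE 8A BF.
Leading byte 0xEE = 11101110 matches 1110xxxx → 3-byte sequence.
Byte 1: 0xEE = 11101110, payload 1110 (4 bits).
Byte 2: 0x8A = 10001010 (10xxxxxx ✓), payload 001010.
Byte 3: 0xBF = 10111111 (10xxxxxx ✓), payload 111111.
Concatenate: 1110001010111111 = 0xE2BF (16 bits → U+E2BF).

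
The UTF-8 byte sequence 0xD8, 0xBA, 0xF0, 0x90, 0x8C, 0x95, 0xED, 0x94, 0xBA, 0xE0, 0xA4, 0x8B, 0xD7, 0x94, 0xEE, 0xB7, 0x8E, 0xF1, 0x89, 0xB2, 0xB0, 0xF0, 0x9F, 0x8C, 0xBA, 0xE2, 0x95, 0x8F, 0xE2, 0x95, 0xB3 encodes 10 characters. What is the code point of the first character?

Offset 0: leading byte 0xD8 = 11011000 → 2-byte char #1 = D8 BA.
Leading byte 0xD8 = 11011000 matches 110xxxxx → 2-byte sequence.
Byte 1: 0xD8 = 11011000, payload 11000 (5 bits).
Byte 2: 0xBA = 10111010 (10xxxxxx ✓), payload 111010.
Concatenate: 11000111010 = 0x63A (11 bits → U+063A).

U+063A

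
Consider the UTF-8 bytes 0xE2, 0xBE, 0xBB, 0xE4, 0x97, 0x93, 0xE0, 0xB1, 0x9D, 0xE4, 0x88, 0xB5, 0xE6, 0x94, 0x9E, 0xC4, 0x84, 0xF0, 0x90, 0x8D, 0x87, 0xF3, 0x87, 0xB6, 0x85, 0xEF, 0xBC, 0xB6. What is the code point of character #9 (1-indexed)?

Offset 0: leading byte 0xE2 = 11100010 → 3-byte char #1 = E2 BE BB.
Offset 3: leading byte 0xE4 = 11100100 → 3-byte char #2 = E4 97 93.
Offset 6: leading byte 0xE0 = 11100000 → 3-byte char #3 = E0 B1 9D.
Offset 9: leading byte 0xE4 = 11100100 → 3-byte char #4 = E4 88 B5.
Offset 12: leading byte 0xE6 = 11100110 → 3-byte char #5 = E6 94 9E.
Offset 15: leading byte 0xC4 = 11000100 → 2-byte char #6 = C4 84.
Offset 17: leading byte 0xF0 = 11110000 → 4-byte char #7 = F0 90 8D 87.
Offset 21: leading byte 0xF3 = 11110011 → 4-byte char #8 = F3 87 B6 85.
Offset 25: leading byte 0xEF = 11101111 → 3-byte char #9 = EF BC B6.
Leading byte 0xEF = 11101111 matches 1110xxxx → 3-byte sequence.
Byte 1: 0xEF = 11101111, payload 1111 (4 bits).
Byte 2: 0xBC = 10111100 (10xxxxxx ✓), payload 111100.
Byte 3: 0xB6 = 10110110 (10xxxxxx ✓), payload 110110.
Concatenate: 1111111100110110 = 0xFF36 (16 bits → U+FF36).

U+FF36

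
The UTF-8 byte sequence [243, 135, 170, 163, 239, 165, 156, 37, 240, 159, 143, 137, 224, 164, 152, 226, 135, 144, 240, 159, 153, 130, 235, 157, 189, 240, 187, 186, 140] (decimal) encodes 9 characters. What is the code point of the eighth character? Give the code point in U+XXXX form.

Offset 0: leading byte 0xF3 = 11110011 → 4-byte char #1 = F3 87 AA A3.
Offset 4: leading byte 0xEF = 11101111 → 3-byte char #2 = EF A5 9C.
Offset 7: leading byte 0x25 = 00100101 → 1-byte char #3 = 25.
Offset 8: leading byte 0xF0 = 11110000 → 4-byte char #4 = F0 9F 8F 89.
Offset 12: leading byte 0xE0 = 11100000 → 3-byte char #5 = E0 A4 98.
Offset 15: leading byte 0xE2 = 11100010 → 3-byte char #6 = E2 87 90.
Offset 18: leading byte 0xF0 = 11110000 → 4-byte char #7 = F0 9F 99 82.
Offset 22: leading byte 0xEB = 11101011 → 3-byte char #8 = EB 9D BD.
Leading byte 0xEB = 11101011 matches 1110xxxx → 3-byte sequence.
Byte 1: 0xEB = 11101011, payload 1011 (4 bits).
Byte 2: 0x9D = 10011101 (10xxxxxx ✓), payload 011101.
Byte 3: 0xBD = 10111101 (10xxxxxx ✓), payload 111101.
Concatenate: 1011011101111101 = 0xB77D (16 bits → U+B77D).

U+B77D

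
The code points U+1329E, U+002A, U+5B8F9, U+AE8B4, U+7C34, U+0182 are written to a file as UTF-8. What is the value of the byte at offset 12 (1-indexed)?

0xA2

1-indexed offset 12 is 0-indexed offset 11.
U+1329E → 4-byte form F0 93 8A 9E at offsets 0–3.
U+002A → 1-byte form 2A at offsets 4–4.
U+5B8F9 → 4-byte form F1 9B A3 B9 at offsets 5–8.
U+AE8B4 → 4-byte form F2 AE A2 B4 at offsets 9–12.
Offset 11 falls in char 4's range; it's byte 3 of F2 AE A2 B4 = 0xA2.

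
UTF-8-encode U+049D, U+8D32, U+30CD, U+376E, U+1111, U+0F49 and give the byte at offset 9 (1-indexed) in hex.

0xE3

1-indexed offset 9 is 0-indexed offset 8.
U+049D → 2-byte form D2 9D at offsets 0–1.
U+8D32 → 3-byte form E8 B4 B2 at offsets 2–4.
U+30CD → 3-byte form E3 83 8D at offsets 5–7.
U+376E → 3-byte form E3 9D AE at offsets 8–10.
Offset 8 falls in char 4's range; it's byte 1 of E3 9D AE = 0xE3.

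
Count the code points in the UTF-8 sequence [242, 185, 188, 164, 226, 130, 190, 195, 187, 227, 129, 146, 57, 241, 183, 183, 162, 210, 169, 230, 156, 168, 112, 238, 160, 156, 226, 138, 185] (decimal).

Byte at offset 0: 0xF2 = 11110010 → 4-byte char (#1). Advance 4.
Byte at offset 4: 0xE2 = 11100010 → 3-byte char (#2). Advance 3.
Byte at offset 7: 0xC3 = 11000011 → 2-byte char (#3). Advance 2.
Byte at offset 9: 0xE3 = 11100011 → 3-byte char (#4). Advance 3.
Byte at offset 12: 0x39 = 00111001 → 1-byte char (#5). Advance 1.
Byte at offset 13: 0xF1 = 11110001 → 4-byte char (#6). Advance 4.
Byte at offset 17: 0xD2 = 11010010 → 2-byte char (#7). Advance 2.
Byte at offset 19: 0xE6 = 11100110 → 3-byte char (#8). Advance 3.
Byte at offset 22: 0x70 = 01110000 → 1-byte char (#9). Advance 1.
Byte at offset 23: 0xEE = 11101110 → 3-byte char (#10). Advance 3.
Byte at offset 26: 0xE2 = 11100010 → 3-byte char (#11). Advance 3.
Reached end at offset 29 after 11 code points.

11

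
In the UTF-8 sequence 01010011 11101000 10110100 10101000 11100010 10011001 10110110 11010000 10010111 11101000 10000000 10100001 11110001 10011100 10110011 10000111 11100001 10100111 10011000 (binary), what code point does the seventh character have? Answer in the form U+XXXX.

Offset 0: leading byte 0x53 = 01010011 → 1-byte char #1 = 53.
Offset 1: leading byte 0xE8 = 11101000 → 3-byte char #2 = E8 B4 A8.
Offset 4: leading byte 0xE2 = 11100010 → 3-byte char #3 = E2 99 B6.
Offset 7: leading byte 0xD0 = 11010000 → 2-byte char #4 = D0 97.
Offset 9: leading byte 0xE8 = 11101000 → 3-byte char #5 = E8 80 A1.
Offset 12: leading byte 0xF1 = 11110001 → 4-byte char #6 = F1 9C B3 87.
Offset 16: leading byte 0xE1 = 11100001 → 3-byte char #7 = E1 A7 98.
Leading byte 0xE1 = 11100001 matches 1110xxxx → 3-byte sequence.
Byte 1: 0xE1 = 11100001, payload 0001 (4 bits).
Byte 2: 0xA7 = 10100111 (10xxxxxx ✓), payload 100111.
Byte 3: 0x98 = 10011000 (10xxxxxx ✓), payload 011000.
Concatenate: 0001100111011000 = 0x19D8 (16 bits → U+19D8).

U+19D8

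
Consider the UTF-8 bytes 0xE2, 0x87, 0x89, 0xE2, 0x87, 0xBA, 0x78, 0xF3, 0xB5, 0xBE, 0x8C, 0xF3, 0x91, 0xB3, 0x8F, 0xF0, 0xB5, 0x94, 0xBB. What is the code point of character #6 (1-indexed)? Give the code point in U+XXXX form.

U+3553B

Offset 0: leading byte 0xE2 = 11100010 → 3-byte char #1 = E2 87 89.
Offset 3: leading byte 0xE2 = 11100010 → 3-byte char #2 = E2 87 BA.
Offset 6: leading byte 0x78 = 01111000 → 1-byte char #3 = 78.
Offset 7: leading byte 0xF3 = 11110011 → 4-byte char #4 = F3 B5 BE 8C.
Offset 11: leading byte 0xF3 = 11110011 → 4-byte char #5 = F3 91 B3 8F.
Offset 15: leading byte 0xF0 = 11110000 → 4-byte char #6 = F0 B5 94 BB.
Leading byte 0xF0 = 11110000 matches 11110xxx → 4-byte sequence.
Byte 1: 0xF0 = 11110000, payload 000 (3 bits).
Byte 2: 0xB5 = 10110101 (10xxxxxx ✓), payload 110101.
Byte 3: 0x94 = 10010100 (10xxxxxx ✓), payload 010100.
Byte 4: 0xBB = 10111011 (10xxxxxx ✓), payload 111011.
Concatenate: 000110101010100111011 = 0x3553B (21 bits → U+3553B).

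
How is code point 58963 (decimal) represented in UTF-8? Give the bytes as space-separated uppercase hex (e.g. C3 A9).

EE 99 93

U+E653 = 0xE653 = 58963 decimal. In range U+0800–U+FFFF → 3-byte form: 1110xxxx 10xxxxxx 10xxxxxx.
Binary (16 bits): 1110011001010011.
Split 4+6+6: 1110 | 011001 | 010011.
Byte 1: 11101110 = 0xEE.
Byte 2: 10011001 = 0x99.
Byte 3: 10010011 = 0x93.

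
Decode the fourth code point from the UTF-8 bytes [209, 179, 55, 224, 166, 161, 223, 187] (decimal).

U+07FB

Offset 0: leading byte 0xD1 = 11010001 → 2-byte char #1 = D1 B3.
Offset 2: leading byte 0x37 = 00110111 → 1-byte char #2 = 37.
Offset 3: leading byte 0xE0 = 11100000 → 3-byte char #3 = E0 A6 A1.
Offset 6: leading byte 0xDF = 11011111 → 2-byte char #4 = DF BB.
Leading byte 0xDF = 11011111 matches 110xxxxx → 2-byte sequence.
Byte 1: 0xDF = 11011111, payload 11111 (5 bits).
Byte 2: 0xBB = 10111011 (10xxxxxx ✓), payload 111011.
Concatenate: 11111111011 = 0x7FB (11 bits → U+07FB).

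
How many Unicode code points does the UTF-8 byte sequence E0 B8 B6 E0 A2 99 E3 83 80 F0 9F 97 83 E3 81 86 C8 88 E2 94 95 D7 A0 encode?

Byte at offset 0: 0xE0 = 11100000 → 3-byte char (#1). Advance 3.
Byte at offset 3: 0xE0 = 11100000 → 3-byte char (#2). Advance 3.
Byte at offset 6: 0xE3 = 11100011 → 3-byte char (#3). Advance 3.
Byte at offset 9: 0xF0 = 11110000 → 4-byte char (#4). Advance 4.
Byte at offset 13: 0xE3 = 11100011 → 3-byte char (#5). Advance 3.
Byte at offset 16: 0xC8 = 11001000 → 2-byte char (#6). Advance 2.
Byte at offset 18: 0xE2 = 11100010 → 3-byte char (#7). Advance 3.
Byte at offset 21: 0xD7 = 11010111 → 2-byte char (#8). Advance 2.
Reached end at offset 23 after 8 code points.

8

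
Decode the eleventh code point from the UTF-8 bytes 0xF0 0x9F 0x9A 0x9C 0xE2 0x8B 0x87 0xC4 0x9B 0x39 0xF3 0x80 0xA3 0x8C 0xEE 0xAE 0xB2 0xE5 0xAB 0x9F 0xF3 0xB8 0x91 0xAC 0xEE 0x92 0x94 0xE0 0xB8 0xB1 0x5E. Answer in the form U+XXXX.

Offset 0: leading byte 0xF0 = 11110000 → 4-byte char #1 = F0 9F 9A 9C.
Offset 4: leading byte 0xE2 = 11100010 → 3-byte char #2 = E2 8B 87.
Offset 7: leading byte 0xC4 = 11000100 → 2-byte char #3 = C4 9B.
Offset 9: leading byte 0x39 = 00111001 → 1-byte char #4 = 39.
Offset 10: leading byte 0xF3 = 11110011 → 4-byte char #5 = F3 80 A3 8C.
Offset 14: leading byte 0xEE = 11101110 → 3-byte char #6 = EE AE B2.
Offset 17: leading byte 0xE5 = 11100101 → 3-byte char #7 = E5 AB 9F.
Offset 20: leading byte 0xF3 = 11110011 → 4-byte char #8 = F3 B8 91 AC.
Offset 24: leading byte 0xEE = 11101110 → 3-byte char #9 = EE 92 94.
Offset 27: leading byte 0xE0 = 11100000 → 3-byte char #10 = E0 B8 B1.
Offset 30: leading byte 0x5E = 01011110 → 1-byte char #11 = 5E.
Leading byte 0x5E = 01011110 matches 0xxxxxxx → 1-byte sequence.
Byte 1: 0x5E = 01011110, payload 1011110 (7 bits).
Concatenate: 1011110 = 0x5E (7 bits → U+005E).

U+005E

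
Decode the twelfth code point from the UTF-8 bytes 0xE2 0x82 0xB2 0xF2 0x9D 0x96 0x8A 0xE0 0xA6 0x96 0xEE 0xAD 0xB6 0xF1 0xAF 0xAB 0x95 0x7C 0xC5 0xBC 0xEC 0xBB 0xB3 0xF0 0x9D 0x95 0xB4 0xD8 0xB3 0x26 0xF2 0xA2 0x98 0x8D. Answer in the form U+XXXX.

U+A260D

Offset 0: leading byte 0xE2 = 11100010 → 3-byte char #1 = E2 82 B2.
Offset 3: leading byte 0xF2 = 11110010 → 4-byte char #2 = F2 9D 96 8A.
Offset 7: leading byte 0xE0 = 11100000 → 3-byte char #3 = E0 A6 96.
Offset 10: leading byte 0xEE = 11101110 → 3-byte char #4 = EE AD B6.
Offset 13: leading byte 0xF1 = 11110001 → 4-byte char #5 = F1 AF AB 95.
Offset 17: leading byte 0x7C = 01111100 → 1-byte char #6 = 7C.
Offset 18: leading byte 0xC5 = 11000101 → 2-byte char #7 = C5 BC.
Offset 20: leading byte 0xEC = 11101100 → 3-byte char #8 = EC BB B3.
Offset 23: leading byte 0xF0 = 11110000 → 4-byte char #9 = F0 9D 95 B4.
Offset 27: leading byte 0xD8 = 11011000 → 2-byte char #10 = D8 B3.
Offset 29: leading byte 0x26 = 00100110 → 1-byte char #11 = 26.
Offset 30: leading byte 0xF2 = 11110010 → 4-byte char #12 = F2 A2 98 8D.
Leading byte 0xF2 = 11110010 matches 11110xxx → 4-byte sequence.
Byte 1: 0xF2 = 11110010, payload 010 (3 bits).
Byte 2: 0xA2 = 10100010 (10xxxxxx ✓), payload 100010.
Byte 3: 0x98 = 10011000 (10xxxxxx ✓), payload 011000.
Byte 4: 0x8D = 10001101 (10xxxxxx ✓), payload 001101.
Concatenate: 010100010011000001101 = 0xA260D (21 bits → U+A260D).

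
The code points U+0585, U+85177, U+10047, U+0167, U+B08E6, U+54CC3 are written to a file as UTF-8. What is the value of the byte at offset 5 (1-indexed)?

1-indexed offset 5 is 0-indexed offset 4.
U+0585 → 2-byte form D6 85 at offsets 0–1.
U+85177 → 4-byte form F2 85 85 B7 at offsets 2–5.
Offset 4 falls in char 2's range; it's byte 3 of F2 85 85 B7 = 0x85.

0x85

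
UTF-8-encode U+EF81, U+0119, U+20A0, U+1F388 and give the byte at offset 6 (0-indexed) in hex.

0x82

U+EF81 → 3-byte form EE BE 81 at offsets 0–2.
U+0119 → 2-byte form C4 99 at offsets 3–4.
U+20A0 → 3-byte form E2 82 A0 at offsets 5–7.
Offset 6 falls in char 3's range; it's byte 2 of E2 82 A0 = 0x82.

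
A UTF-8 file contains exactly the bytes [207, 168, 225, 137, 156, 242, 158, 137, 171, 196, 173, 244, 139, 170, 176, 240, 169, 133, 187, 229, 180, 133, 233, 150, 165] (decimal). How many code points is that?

8

Byte at offset 0: 0xCF = 11001111 → 2-byte char (#1). Advance 2.
Byte at offset 2: 0xE1 = 11100001 → 3-byte char (#2). Advance 3.
Byte at offset 5: 0xF2 = 11110010 → 4-byte char (#3). Advance 4.
Byte at offset 9: 0xC4 = 11000100 → 2-byte char (#4). Advance 2.
Byte at offset 11: 0xF4 = 11110100 → 4-byte char (#5). Advance 4.
Byte at offset 15: 0xF0 = 11110000 → 4-byte char (#6). Advance 4.
Byte at offset 19: 0xE5 = 11100101 → 3-byte char (#7). Advance 3.
Byte at offset 22: 0xE9 = 11101001 → 3-byte char (#8). Advance 3.
Reached end at offset 25 after 8 code points.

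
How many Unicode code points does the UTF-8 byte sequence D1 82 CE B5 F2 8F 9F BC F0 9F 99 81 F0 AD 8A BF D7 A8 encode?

6

Byte at offset 0: 0xD1 = 11010001 → 2-byte char (#1). Advance 2.
Byte at offset 2: 0xCE = 11001110 → 2-byte char (#2). Advance 2.
Byte at offset 4: 0xF2 = 11110010 → 4-byte char (#3). Advance 4.
Byte at offset 8: 0xF0 = 11110000 → 4-byte char (#4). Advance 4.
Byte at offset 12: 0xF0 = 11110000 → 4-byte char (#5). Advance 4.
Byte at offset 16: 0xD7 = 11010111 → 2-byte char (#6). Advance 2.
Reached end at offset 18 after 6 code points.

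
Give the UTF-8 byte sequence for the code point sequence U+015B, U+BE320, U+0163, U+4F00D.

U+015B: 2-byte form → C5 9B.
U+BE320: 4-byte form → F2 BE 8C A0.
U+0163: 2-byte form → C5 A3.
U+4F00D: 4-byte form → F1 8F 80 8D.
Concatenated (12 bytes): C5 9B F2 BE 8C A0 C5 A3 F1 8F 80 8D.

C5 9B F2 BE 8C A0 C5 A3 F1 8F 80 8D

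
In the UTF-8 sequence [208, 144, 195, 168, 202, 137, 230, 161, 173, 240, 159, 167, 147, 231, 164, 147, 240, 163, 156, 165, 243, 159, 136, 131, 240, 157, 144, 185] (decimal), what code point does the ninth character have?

Offset 0: leading byte 0xD0 = 11010000 → 2-byte char #1 = D0 90.
Offset 2: leading byte 0xC3 = 11000011 → 2-byte char #2 = C3 A8.
Offset 4: leading byte 0xCA = 11001010 → 2-byte char #3 = CA 89.
Offset 6: leading byte 0xE6 = 11100110 → 3-byte char #4 = E6 A1 AD.
Offset 9: leading byte 0xF0 = 11110000 → 4-byte char #5 = F0 9F A7 93.
Offset 13: leading byte 0xE7 = 11100111 → 3-byte char #6 = E7 A4 93.
Offset 16: leading byte 0xF0 = 11110000 → 4-byte char #7 = F0 A3 9C A5.
Offset 20: leading byte 0xF3 = 11110011 → 4-byte char #8 = F3 9F 88 83.
Offset 24: leading byte 0xF0 = 11110000 → 4-byte char #9 = F0 9D 90 B9.
Leading byte 0xF0 = 11110000 matches 11110xxx → 4-byte sequence.
Byte 1: 0xF0 = 11110000, payload 000 (3 bits).
Byte 2: 0x9D = 10011101 (10xxxxxx ✓), payload 011101.
Byte 3: 0x90 = 10010000 (10xxxxxx ✓), payload 010000.
Byte 4: 0xB9 = 10111001 (10xxxxxx ✓), payload 111001.
Concatenate: 000011101010000111001 = 0x1D439 (21 bits → U+1D439).

U+1D439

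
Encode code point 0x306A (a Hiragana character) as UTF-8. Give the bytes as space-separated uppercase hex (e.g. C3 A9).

U+306A = 0x306A = 12394 decimal. In range U+0800–U+FFFF → 3-byte form: 1110xxxx 10xxxxxx 10xxxxxx.
Binary (16 bits): 0011000001101010.
Split 4+6+6: 0011 | 000001 | 101010.
Byte 1: 11100011 = 0xE3.
Byte 2: 10000001 = 0x81.
Byte 3: 10101010 = 0xAA.

E3 81 AA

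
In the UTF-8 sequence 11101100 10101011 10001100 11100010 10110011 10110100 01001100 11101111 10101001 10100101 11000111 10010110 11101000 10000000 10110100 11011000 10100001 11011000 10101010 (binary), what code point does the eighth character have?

Offset 0: leading byte 0xEC = 11101100 → 3-byte char #1 = EC AB 8C.
Offset 3: leading byte 0xE2 = 11100010 → 3-byte char #2 = E2 B3 B4.
Offset 6: leading byte 0x4C = 01001100 → 1-byte char #3 = 4C.
Offset 7: leading byte 0xEF = 11101111 → 3-byte char #4 = EF A9 A5.
Offset 10: leading byte 0xC7 = 11000111 → 2-byte char #5 = C7 96.
Offset 12: leading byte 0xE8 = 11101000 → 3-byte char #6 = E8 80 B4.
Offset 15: leading byte 0xD8 = 11011000 → 2-byte char #7 = D8 A1.
Offset 17: leading byte 0xD8 = 11011000 → 2-byte char #8 = D8 AA.
Leading byte 0xD8 = 11011000 matches 110xxxxx → 2-byte sequence.
Byte 1: 0xD8 = 11011000, payload 11000 (5 bits).
Byte 2: 0xAA = 10101010 (10xxxxxx ✓), payload 101010.
Concatenate: 11000101010 = 0x62A (11 bits → U+062A).

U+062A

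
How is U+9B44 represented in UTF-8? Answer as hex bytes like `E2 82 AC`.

E9 AD 84

U+9B44 = 0x9B44 = 39748 decimal. In range U+0800–U+FFFF → 3-byte form: 1110xxxx 10xxxxxx 10xxxxxx.
Binary (16 bits): 1001101101000100.
Split 4+6+6: 1001 | 101101 | 000100.
Byte 1: 11101001 = 0xE9.
Byte 2: 10101101 = 0xAD.
Byte 3: 10000100 = 0x84.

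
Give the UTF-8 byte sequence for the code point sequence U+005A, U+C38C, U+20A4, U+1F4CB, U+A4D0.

5A EC 8E 8C E2 82 A4 F0 9F 93 8B EA 93 90

U+005A: 1-byte form → 5A.
U+C38C: 3-byte form → EC 8E 8C.
U+20A4: 3-byte form → E2 82 A4.
U+1F4CB: 4-byte form → F0 9F 93 8B.
U+A4D0: 3-byte form → EA 93 90.
Concatenated (14 bytes): 5A EC 8E 8C E2 82 A4 F0 9F 93 8B EA 93 90.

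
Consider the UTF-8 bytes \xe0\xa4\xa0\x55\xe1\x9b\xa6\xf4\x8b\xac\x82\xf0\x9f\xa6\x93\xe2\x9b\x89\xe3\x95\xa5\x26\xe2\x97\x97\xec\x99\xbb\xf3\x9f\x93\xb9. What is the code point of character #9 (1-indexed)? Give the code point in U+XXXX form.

U+25D7

Offset 0: leading byte 0xE0 = 11100000 → 3-byte char #1 = E0 A4 A0.
Offset 3: leading byte 0x55 = 01010101 → 1-byte char #2 = 55.
Offset 4: leading byte 0xE1 = 11100001 → 3-byte char #3 = E1 9B A6.
Offset 7: leading byte 0xF4 = 11110100 → 4-byte char #4 = F4 8B AC 82.
Offset 11: leading byte 0xF0 = 11110000 → 4-byte char #5 = F0 9F A6 93.
Offset 15: leading byte 0xE2 = 11100010 → 3-byte char #6 = E2 9B 89.
Offset 18: leading byte 0xE3 = 11100011 → 3-byte char #7 = E3 95 A5.
Offset 21: leading byte 0x26 = 00100110 → 1-byte char #8 = 26.
Offset 22: leading byte 0xE2 = 11100010 → 3-byte char #9 = E2 97 97.
Leading byte 0xE2 = 11100010 matches 1110xxxx → 3-byte sequence.
Byte 1: 0xE2 = 11100010, payload 0010 (4 bits).
Byte 2: 0x97 = 10010111 (10xxxxxx ✓), payload 010111.
Byte 3: 0x97 = 10010111 (10xxxxxx ✓), payload 010111.
Concatenate: 0010010111010111 = 0x25D7 (16 bits → U+25D7).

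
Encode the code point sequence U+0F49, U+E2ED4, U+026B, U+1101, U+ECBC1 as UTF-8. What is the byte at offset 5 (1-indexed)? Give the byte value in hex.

0xA2

1-indexed offset 5 is 0-indexed offset 4.
U+0F49 → 3-byte form E0 BD 89 at offsets 0–2.
U+E2ED4 → 4-byte form F3 A2 BB 94 at offsets 3–6.
Offset 4 falls in char 2's range; it's byte 2 of F3 A2 BB 94 = 0xA2.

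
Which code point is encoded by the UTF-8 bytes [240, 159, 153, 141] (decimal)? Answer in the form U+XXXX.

Leading byte 0xF0 = 11110000 matches 11110xxx → 4-byte sequence.
Byte 1: 0xF0 = 11110000, payload 000 (3 bits).
Byte 2: 0x9F = 10011111 (10xxxxxx ✓), payload 011111.
Byte 3: 0x99 = 10011001 (10xxxxxx ✓), payload 011001.
Byte 4: 0x8D = 10001101 (10xxxxxx ✓), payload 001101.
Concatenate: 000011111011001001101 = 0x1F64D (21 bits → U+1F64D).

U+1F64D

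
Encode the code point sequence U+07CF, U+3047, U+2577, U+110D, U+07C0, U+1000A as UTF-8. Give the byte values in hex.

DF 8F E3 81 87 E2 95 B7 E1 84 8D DF 80 F0 90 80 8A

U+07CF: 2-byte form → DF 8F.
U+3047: 3-byte form → E3 81 87.
U+2577: 3-byte form → E2 95 B7.
U+110D: 3-byte form → E1 84 8D.
U+07C0: 2-byte form → DF 80.
U+1000A: 4-byte form → F0 90 80 8A.
Concatenated (17 bytes): DF 8F E3 81 87 E2 95 B7 E1 84 8D DF 80 F0 90 80 8A.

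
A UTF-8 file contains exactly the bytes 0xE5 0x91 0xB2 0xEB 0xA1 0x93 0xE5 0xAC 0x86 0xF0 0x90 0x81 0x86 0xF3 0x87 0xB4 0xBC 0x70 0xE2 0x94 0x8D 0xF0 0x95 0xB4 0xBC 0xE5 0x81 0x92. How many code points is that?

Byte at offset 0: 0xE5 = 11100101 → 3-byte char (#1). Advance 3.
Byte at offset 3: 0xEB = 11101011 → 3-byte char (#2). Advance 3.
Byte at offset 6: 0xE5 = 11100101 → 3-byte char (#3). Advance 3.
Byte at offset 9: 0xF0 = 11110000 → 4-byte char (#4). Advance 4.
Byte at offset 13: 0xF3 = 11110011 → 4-byte char (#5). Advance 4.
Byte at offset 17: 0x70 = 01110000 → 1-byte char (#6). Advance 1.
Byte at offset 18: 0xE2 = 11100010 → 3-byte char (#7). Advance 3.
Byte at offset 21: 0xF0 = 11110000 → 4-byte char (#8). Advance 4.
Byte at offset 25: 0xE5 = 11100101 → 3-byte char (#9). Advance 3.
Reached end at offset 28 after 9 code points.

9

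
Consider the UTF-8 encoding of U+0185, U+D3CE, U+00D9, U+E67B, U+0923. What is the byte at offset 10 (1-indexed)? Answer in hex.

1-indexed offset 10 is 0-indexed offset 9.
U+0185 → 2-byte form C6 85 at offsets 0–1.
U+D3CE → 3-byte form ED 8F 8E at offsets 2–4.
U+00D9 → 2-byte form C3 99 at offsets 5–6.
U+E67B → 3-byte form EE 99 BB at offsets 7–9.
Offset 9 falls in char 4's range; it's byte 3 of EE 99 BB = 0xBB.

0xBB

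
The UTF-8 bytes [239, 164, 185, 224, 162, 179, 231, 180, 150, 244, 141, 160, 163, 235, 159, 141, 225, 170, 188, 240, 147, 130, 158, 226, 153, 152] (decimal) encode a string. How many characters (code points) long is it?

Byte at offset 0: 0xEF = 11101111 → 3-byte char (#1). Advance 3.
Byte at offset 3: 0xE0 = 11100000 → 3-byte char (#2). Advance 3.
Byte at offset 6: 0xE7 = 11100111 → 3-byte char (#3). Advance 3.
Byte at offset 9: 0xF4 = 11110100 → 4-byte char (#4). Advance 4.
Byte at offset 13: 0xEB = 11101011 → 3-byte char (#5). Advance 3.
Byte at offset 16: 0xE1 = 11100001 → 3-byte char (#6). Advance 3.
Byte at offset 19: 0xF0 = 11110000 → 4-byte char (#7). Advance 4.
Byte at offset 23: 0xE2 = 11100010 → 3-byte char (#8). Advance 3.
Reached end at offset 26 after 8 code points.

8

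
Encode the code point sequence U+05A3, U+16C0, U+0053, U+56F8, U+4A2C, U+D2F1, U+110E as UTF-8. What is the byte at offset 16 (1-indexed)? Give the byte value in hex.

1-indexed offset 16 is 0-indexed offset 15.
U+05A3 → 2-byte form D6 A3 at offsets 0–1.
U+16C0 → 3-byte form E1 9B 80 at offsets 2–4.
U+0053 → 1-byte form 53 at offsets 5–5.
U+56F8 → 3-byte form E5 9B B8 at offsets 6–8.
U+4A2C → 3-byte form E4 A8 AC at offsets 9–11.
U+D2F1 → 3-byte form ED 8B B1 at offsets 12–14.
U+110E → 3-byte form E1 84 8E at offsets 15–17.
Offset 15 falls in char 7's range; it's byte 1 of E1 84 8E = 0xE1.

0xE1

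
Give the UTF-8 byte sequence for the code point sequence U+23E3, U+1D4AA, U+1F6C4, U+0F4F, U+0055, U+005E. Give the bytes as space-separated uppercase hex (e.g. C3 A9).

E2 8F A3 F0 9D 92 AA F0 9F 9B 84 E0 BD 8F 55 5E

U+23E3: 3-byte form → E2 8F A3.
U+1D4AA: 4-byte form → F0 9D 92 AA.
U+1F6C4: 4-byte form → F0 9F 9B 84.
U+0F4F: 3-byte form → E0 BD 8F.
U+0055: 1-byte form → 55.
U+005E: 1-byte form → 5E.
Concatenated (16 bytes): E2 8F A3 F0 9D 92 AA F0 9F 9B 84 E0 BD 8F 55 5E.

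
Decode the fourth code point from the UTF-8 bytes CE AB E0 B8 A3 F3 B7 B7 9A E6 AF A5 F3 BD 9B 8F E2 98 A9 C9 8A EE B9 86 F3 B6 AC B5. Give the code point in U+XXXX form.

U+6BE5

Offset 0: leading byte 0xCE = 11001110 → 2-byte char #1 = CE AB.
Offset 2: leading byte 0xE0 = 11100000 → 3-byte char #2 = E0 B8 A3.
Offset 5: leading byte 0xF3 = 11110011 → 4-byte char #3 = F3 B7 B7 9A.
Offset 9: leading byte 0xE6 = 11100110 → 3-byte char #4 = E6 AF A5.
Leading byte 0xE6 = 11100110 matches 1110xxxx → 3-byte sequence.
Byte 1: 0xE6 = 11100110, payload 0110 (4 bits).
Byte 2: 0xAF = 10101111 (10xxxxxx ✓), payload 101111.
Byte 3: 0xA5 = 10100101 (10xxxxxx ✓), payload 100101.
Concatenate: 0110101111100101 = 0x6BE5 (16 bits → U+6BE5).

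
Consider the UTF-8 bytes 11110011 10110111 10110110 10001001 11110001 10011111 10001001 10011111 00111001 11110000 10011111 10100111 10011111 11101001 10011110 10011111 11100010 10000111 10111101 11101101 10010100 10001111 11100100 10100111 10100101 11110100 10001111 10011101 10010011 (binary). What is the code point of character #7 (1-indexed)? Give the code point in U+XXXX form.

U+D50F

Offset 0: leading byte 0xF3 = 11110011 → 4-byte char #1 = F3 B7 B6 89.
Offset 4: leading byte 0xF1 = 11110001 → 4-byte char #2 = F1 9F 89 9F.
Offset 8: leading byte 0x39 = 00111001 → 1-byte char #3 = 39.
Offset 9: leading byte 0xF0 = 11110000 → 4-byte char #4 = F0 9F A7 9F.
Offset 13: leading byte 0xE9 = 11101001 → 3-byte char #5 = E9 9E 9F.
Offset 16: leading byte 0xE2 = 11100010 → 3-byte char #6 = E2 87 BD.
Offset 19: leading byte 0xED = 11101101 → 3-byte char #7 = ED 94 8F.
Leading byte 0xED = 11101101 matches 1110xxxx → 3-byte sequence.
Byte 1: 0xED = 11101101, payload 1101 (4 bits).
Byte 2: 0x94 = 10010100 (10xxxxxx ✓), payload 010100.
Byte 3: 0x8F = 10001111 (10xxxxxx ✓), payload 001111.
Concatenate: 1101010100001111 = 0xD50F (16 bits → U+D50F).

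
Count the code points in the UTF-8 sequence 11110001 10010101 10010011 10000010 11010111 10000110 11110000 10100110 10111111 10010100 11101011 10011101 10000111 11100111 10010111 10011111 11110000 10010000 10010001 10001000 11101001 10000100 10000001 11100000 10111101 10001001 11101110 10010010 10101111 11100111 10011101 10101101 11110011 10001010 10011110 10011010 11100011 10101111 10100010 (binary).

Byte at offset 0: 0xF1 = 11110001 → 4-byte char (#1). Advance 4.
Byte at offset 4: 0xD7 = 11010111 → 2-byte char (#2). Advance 2.
Byte at offset 6: 0xF0 = 11110000 → 4-byte char (#3). Advance 4.
Byte at offset 10: 0xEB = 11101011 → 3-byte char (#4). Advance 3.
Byte at offset 13: 0xE7 = 11100111 → 3-byte char (#5). Advance 3.
Byte at offset 16: 0xF0 = 11110000 → 4-byte char (#6). Advance 4.
Byte at offset 20: 0xE9 = 11101001 → 3-byte char (#7). Advance 3.
Byte at offset 23: 0xE0 = 11100000 → 3-byte char (#8). Advance 3.
Byte at offset 26: 0xEE = 11101110 → 3-byte char (#9). Advance 3.
Byte at offset 29: 0xE7 = 11100111 → 3-byte char (#10). Advance 3.
Byte at offset 32: 0xF3 = 11110011 → 4-byte char (#11). Advance 4.
Byte at offset 36: 0xE3 = 11100011 → 3-byte char (#12). Advance 3.
Reached end at offset 39 after 12 code points.

12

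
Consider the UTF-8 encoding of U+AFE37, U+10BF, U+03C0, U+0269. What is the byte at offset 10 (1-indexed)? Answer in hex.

1-indexed offset 10 is 0-indexed offset 9.
U+AFE37 → 4-byte form F2 AF B8 B7 at offsets 0–3.
U+10BF → 3-byte form E1 82 BF at offsets 4–6.
U+03C0 → 2-byte form CF 80 at offsets 7–8.
U+0269 → 2-byte form C9 A9 at offsets 9–10.
Offset 9 falls in char 4's range; it's byte 1 of C9 A9 = 0xC9.

0xC9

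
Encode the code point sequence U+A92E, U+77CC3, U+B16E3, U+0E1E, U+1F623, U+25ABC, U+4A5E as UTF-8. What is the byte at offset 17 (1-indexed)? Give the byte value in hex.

1-indexed offset 17 is 0-indexed offset 16.
U+A92E → 3-byte form EA A4 AE at offsets 0–2.
U+77CC3 → 4-byte form F1 B7 B3 83 at offsets 3–6.
U+B16E3 → 4-byte form F2 B1 9B A3 at offsets 7–10.
U+0E1E → 3-byte form E0 B8 9E at offsets 11–13.
U+1F623 → 4-byte form F0 9F 98 A3 at offsets 14–17.
Offset 16 falls in char 5's range; it's byte 3 of F0 9F 98 A3 = 0x98.

0x98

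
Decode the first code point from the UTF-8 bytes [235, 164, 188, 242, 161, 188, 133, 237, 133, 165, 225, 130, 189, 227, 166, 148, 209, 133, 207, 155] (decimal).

Offset 0: leading byte 0xEB = 11101011 → 3-byte char #1 = EB A4 BC.
Leading byte 0xEB = 11101011 matches 1110xxxx → 3-byte sequence.
Byte 1: 0xEB = 11101011, payload 1011 (4 bits).
Byte 2: 0xA4 = 10100100 (10xxxxxx ✓), payload 100100.
Byte 3: 0xBC = 10111100 (10xxxxxx ✓), payload 111100.
Concatenate: 1011100100111100 = 0xB93C (16 bits → U+B93C).

U+B93C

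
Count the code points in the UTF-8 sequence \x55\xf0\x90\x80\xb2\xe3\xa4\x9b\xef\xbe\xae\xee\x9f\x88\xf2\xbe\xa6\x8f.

Byte at offset 0: 0x55 = 01010101 → 1-byte char (#1). Advance 1.
Byte at offset 1: 0xF0 = 11110000 → 4-byte char (#2). Advance 4.
Byte at offset 5: 0xE3 = 11100011 → 3-byte char (#3). Advance 3.
Byte at offset 8: 0xEF = 11101111 → 3-byte char (#4). Advance 3.
Byte at offset 11: 0xEE = 11101110 → 3-byte char (#5). Advance 3.
Byte at offset 14: 0xF2 = 11110010 → 4-byte char (#6). Advance 4.
Reached end at offset 18 after 6 code points.

6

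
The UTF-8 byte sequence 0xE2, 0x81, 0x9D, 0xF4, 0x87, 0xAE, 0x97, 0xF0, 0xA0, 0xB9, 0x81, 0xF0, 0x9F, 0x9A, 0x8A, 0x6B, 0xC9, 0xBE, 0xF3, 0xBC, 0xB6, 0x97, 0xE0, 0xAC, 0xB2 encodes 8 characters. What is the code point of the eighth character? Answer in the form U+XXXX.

U+0B32

Offset 0: leading byte 0xE2 = 11100010 → 3-byte char #1 = E2 81 9D.
Offset 3: leading byte 0xF4 = 11110100 → 4-byte char #2 = F4 87 AE 97.
Offset 7: leading byte 0xF0 = 11110000 → 4-byte char #3 = F0 A0 B9 81.
Offset 11: leading byte 0xF0 = 11110000 → 4-byte char #4 = F0 9F 9A 8A.
Offset 15: leading byte 0x6B = 01101011 → 1-byte char #5 = 6B.
Offset 16: leading byte 0xC9 = 11001001 → 2-byte char #6 = C9 BE.
Offset 18: leading byte 0xF3 = 11110011 → 4-byte char #7 = F3 BC B6 97.
Offset 22: leading byte 0xE0 = 11100000 → 3-byte char #8 = E0 AC B2.
Leading byte 0xE0 = 11100000 matches 1110xxxx → 3-byte sequence.
Byte 1: 0xE0 = 11100000, payload 0000 (4 bits).
Byte 2: 0xAC = 10101100 (10xxxxxx ✓), payload 101100.
Byte 3: 0xB2 = 10110010 (10xxxxxx ✓), payload 110010.
Concatenate: 0000101100110010 = 0xB32 (16 bits → U+0B32).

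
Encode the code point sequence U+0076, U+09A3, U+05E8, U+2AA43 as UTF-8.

76 E0 A6 A3 D7 A8 F0 AA A9 83

U+0076: 1-byte form → 76.
U+09A3: 3-byte form → E0 A6 A3.
U+05E8: 2-byte form → D7 A8.
U+2AA43: 4-byte form → F0 AA A9 83.
Concatenated (10 bytes): 76 E0 A6 A3 D7 A8 F0 AA A9 83.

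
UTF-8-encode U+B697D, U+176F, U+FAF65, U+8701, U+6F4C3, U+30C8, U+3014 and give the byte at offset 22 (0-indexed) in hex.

U+B697D → 4-byte form F2 B6 A5 BD at offsets 0–3.
U+176F → 3-byte form E1 9D AF at offsets 4–6.
U+FAF65 → 4-byte form F3 BA BD A5 at offsets 7–10.
U+8701 → 3-byte form E8 9C 81 at offsets 11–13.
U+6F4C3 → 4-byte form F1 AF 93 83 at offsets 14–17.
U+30C8 → 3-byte form E3 83 88 at offsets 18–20.
U+3014 → 3-byte form E3 80 94 at offsets 21–23.
Offset 22 falls in char 7's range; it's byte 2 of E3 80 94 = 0x80.

0x80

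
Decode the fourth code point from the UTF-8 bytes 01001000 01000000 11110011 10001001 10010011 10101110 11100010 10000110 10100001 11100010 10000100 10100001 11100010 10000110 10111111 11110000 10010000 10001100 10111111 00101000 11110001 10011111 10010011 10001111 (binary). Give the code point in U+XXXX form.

Offset 0: leading byte 0x48 = 01001000 → 1-byte char #1 = 48.
Offset 1: leading byte 0x40 = 01000000 → 1-byte char #2 = 40.
Offset 2: leading byte 0xF3 = 11110011 → 4-byte char #3 = F3 89 93 AE.
Offset 6: leading byte 0xE2 = 11100010 → 3-byte char #4 = E2 86 A1.
Leading byte 0xE2 = 11100010 matches 1110xxxx → 3-byte sequence.
Byte 1: 0xE2 = 11100010, payload 0010 (4 bits).
Byte 2: 0x86 = 10000110 (10xxxxxx ✓), payload 000110.
Byte 3: 0xA1 = 10100001 (10xxxxxx ✓), payload 100001.
Concatenate: 0010000110100001 = 0x21A1 (16 bits → U+21A1).

U+21A1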